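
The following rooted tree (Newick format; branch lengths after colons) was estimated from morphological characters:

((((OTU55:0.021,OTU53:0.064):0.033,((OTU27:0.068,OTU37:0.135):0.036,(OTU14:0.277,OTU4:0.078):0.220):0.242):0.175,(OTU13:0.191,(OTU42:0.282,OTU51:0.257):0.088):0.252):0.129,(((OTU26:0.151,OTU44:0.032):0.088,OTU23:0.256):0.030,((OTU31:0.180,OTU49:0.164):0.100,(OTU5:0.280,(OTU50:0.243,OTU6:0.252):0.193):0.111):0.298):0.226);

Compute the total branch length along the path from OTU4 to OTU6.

The path runs OTU4 → … → MRCA → … → OTU6; the MRCA is the root of the tree.
Branch lengths along that path: 0.078 + 0.220 + 0.242 + 0.175 + 0.129 + 0.226 + 0.298 + 0.111 + 0.193 + 0.252 = 1.924.

1.924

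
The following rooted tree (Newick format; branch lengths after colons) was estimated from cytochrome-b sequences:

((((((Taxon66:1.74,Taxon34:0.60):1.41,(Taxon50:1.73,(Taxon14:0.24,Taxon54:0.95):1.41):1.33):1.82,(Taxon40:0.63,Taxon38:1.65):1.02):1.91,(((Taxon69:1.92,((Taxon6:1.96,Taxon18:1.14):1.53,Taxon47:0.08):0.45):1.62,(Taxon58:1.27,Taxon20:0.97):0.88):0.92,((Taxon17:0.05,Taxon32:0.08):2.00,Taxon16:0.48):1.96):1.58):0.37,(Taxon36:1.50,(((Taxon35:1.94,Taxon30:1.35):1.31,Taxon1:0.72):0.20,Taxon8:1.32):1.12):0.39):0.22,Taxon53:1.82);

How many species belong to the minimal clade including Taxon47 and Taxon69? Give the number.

4

The MRCA of Taxon47 and Taxon69 is the node subtending (Taxon69,((Taxon6,Taxon18),Taxon47)).
That clade contains 4 terminal taxa: Taxon18, Taxon47, Taxon6, Taxon69.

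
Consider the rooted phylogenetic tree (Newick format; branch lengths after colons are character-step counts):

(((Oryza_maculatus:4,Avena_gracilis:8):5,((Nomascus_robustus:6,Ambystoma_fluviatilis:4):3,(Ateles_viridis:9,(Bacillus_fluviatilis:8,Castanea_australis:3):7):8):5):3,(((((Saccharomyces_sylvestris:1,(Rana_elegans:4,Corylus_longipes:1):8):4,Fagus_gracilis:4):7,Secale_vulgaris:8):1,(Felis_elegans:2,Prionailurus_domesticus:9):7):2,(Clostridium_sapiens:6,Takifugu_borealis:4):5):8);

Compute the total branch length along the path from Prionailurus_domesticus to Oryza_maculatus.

The path runs Prionailurus_domesticus → … → MRCA → … → Oryza_maculatus; the MRCA is the root of the tree.
Branch lengths along that path: 9 + 7 + 2 + 8 + 3 + 5 + 4 = 38.

38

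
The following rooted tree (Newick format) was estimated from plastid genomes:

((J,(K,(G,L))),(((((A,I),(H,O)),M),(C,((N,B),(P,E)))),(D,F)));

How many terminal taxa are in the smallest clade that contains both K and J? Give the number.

4

The MRCA of K and J is the node subtending (J,(K,(G,L))).
That clade contains 4 terminal taxa: G, J, K, L.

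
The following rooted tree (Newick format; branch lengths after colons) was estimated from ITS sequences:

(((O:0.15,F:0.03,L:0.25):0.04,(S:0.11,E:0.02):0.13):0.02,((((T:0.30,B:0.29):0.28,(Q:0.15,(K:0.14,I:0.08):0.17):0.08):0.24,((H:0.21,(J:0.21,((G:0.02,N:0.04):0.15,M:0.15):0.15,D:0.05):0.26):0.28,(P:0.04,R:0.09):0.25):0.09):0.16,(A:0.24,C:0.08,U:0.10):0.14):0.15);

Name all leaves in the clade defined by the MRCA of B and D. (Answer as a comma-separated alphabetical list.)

Tracing B: it sits inside (T,B).
Tracing D: it sits inside (J,((G,N),M),D).
The smallest clade enclosing both is (((T,B),(Q,(K,I))),((H,(J,((G,N),M),D)),(P,R))); the answer is its 13 terminal taxa in alphabetical order.

B, D, G, H, I, J, K, M, N, P, Q, R, T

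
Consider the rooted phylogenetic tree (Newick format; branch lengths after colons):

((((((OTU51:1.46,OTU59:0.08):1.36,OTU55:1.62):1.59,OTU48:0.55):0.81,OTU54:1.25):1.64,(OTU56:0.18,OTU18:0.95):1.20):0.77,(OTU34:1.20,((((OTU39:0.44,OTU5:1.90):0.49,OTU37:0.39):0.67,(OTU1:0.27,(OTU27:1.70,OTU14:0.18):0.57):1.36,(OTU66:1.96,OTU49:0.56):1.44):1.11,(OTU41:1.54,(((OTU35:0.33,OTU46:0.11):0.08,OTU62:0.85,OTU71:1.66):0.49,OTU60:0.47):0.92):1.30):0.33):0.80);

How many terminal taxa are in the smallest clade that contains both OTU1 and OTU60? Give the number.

14

The MRCA of OTU1 and OTU60 is the node subtending ((((OTU39,OTU5),OTU37),(OTU1,(OTU27,OTU14)),(OTU66,OTU49)),(OTU41,(((OTU35,OTU46),OTU62,OTU71),OTU60))).
That clade contains 14 terminal taxa: OTU1, OTU14, OTU27, OTU35, OTU37, OTU39, OTU41, OTU46, OTU49, OTU5, OTU60, OTU62, OTU66, OTU71.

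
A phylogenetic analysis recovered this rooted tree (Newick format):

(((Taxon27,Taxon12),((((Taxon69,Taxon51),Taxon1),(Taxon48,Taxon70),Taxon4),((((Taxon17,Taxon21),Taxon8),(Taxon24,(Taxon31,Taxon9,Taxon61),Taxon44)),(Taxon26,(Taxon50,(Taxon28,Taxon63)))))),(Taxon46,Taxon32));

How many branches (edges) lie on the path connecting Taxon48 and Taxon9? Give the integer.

8

The MRCA of Taxon48 and Taxon9 is the node subtending ((((Taxon69,Taxon51),Taxon1),(Taxon48,Taxon70),Taxon4),((((Taxon17,Taxon21),Taxon8),(Taxon24,(Taxon31,Taxon9,Taxon61),Taxon44)),(Taxon26,(Taxon50,(Taxon28,Taxon63))))).
From Taxon48 up to that node: 3 branches. From Taxon9 up to the same node: 5 branches. Total: 3 + 5 = 8.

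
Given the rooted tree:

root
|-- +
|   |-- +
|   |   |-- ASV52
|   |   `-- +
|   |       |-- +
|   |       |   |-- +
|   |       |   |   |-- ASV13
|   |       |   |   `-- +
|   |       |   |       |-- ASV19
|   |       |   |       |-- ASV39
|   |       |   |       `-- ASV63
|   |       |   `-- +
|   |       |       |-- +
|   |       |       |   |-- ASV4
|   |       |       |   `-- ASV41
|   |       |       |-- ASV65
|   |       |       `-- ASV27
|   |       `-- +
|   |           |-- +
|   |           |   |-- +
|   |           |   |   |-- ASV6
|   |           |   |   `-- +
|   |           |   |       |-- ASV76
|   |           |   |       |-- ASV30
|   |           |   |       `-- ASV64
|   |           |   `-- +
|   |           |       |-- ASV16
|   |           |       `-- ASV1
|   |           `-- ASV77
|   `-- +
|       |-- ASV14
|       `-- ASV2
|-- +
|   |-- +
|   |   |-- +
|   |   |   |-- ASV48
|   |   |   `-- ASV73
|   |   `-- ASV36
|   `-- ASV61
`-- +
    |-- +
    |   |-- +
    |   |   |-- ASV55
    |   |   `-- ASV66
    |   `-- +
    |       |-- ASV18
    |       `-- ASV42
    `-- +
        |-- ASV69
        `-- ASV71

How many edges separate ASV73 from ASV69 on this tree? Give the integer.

7

The MRCA of ASV73 and ASV69 is the root of the tree.
From ASV73 up to that node: 4 branches. From ASV69 up to the same node: 3 branches. Total: 4 + 3 = 7.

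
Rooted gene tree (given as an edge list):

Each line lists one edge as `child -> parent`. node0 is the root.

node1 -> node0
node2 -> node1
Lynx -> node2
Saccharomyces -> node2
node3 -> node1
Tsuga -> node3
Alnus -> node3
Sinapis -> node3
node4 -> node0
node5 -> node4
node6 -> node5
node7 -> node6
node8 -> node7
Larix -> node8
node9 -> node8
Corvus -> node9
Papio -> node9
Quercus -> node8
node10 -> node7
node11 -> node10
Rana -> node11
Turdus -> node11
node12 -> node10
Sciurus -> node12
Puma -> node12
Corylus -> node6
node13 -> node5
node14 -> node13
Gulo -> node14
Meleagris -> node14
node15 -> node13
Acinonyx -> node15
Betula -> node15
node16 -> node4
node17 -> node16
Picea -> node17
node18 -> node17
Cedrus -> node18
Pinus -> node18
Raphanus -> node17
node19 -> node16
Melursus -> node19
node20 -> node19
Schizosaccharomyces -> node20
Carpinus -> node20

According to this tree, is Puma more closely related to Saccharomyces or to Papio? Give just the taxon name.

Papio

The MRCA of Puma and Papio subtends ((Larix,(Corvus,Papio),Quercus),((Rana,Turdus),(Sciurus,Puma))) (8 taxa).
The MRCA of Puma and Saccharomyces is the root, subtending the entire tree (25 taxa).
The first is nested inside the second, so Puma shares a more recent common ancestor with Papio.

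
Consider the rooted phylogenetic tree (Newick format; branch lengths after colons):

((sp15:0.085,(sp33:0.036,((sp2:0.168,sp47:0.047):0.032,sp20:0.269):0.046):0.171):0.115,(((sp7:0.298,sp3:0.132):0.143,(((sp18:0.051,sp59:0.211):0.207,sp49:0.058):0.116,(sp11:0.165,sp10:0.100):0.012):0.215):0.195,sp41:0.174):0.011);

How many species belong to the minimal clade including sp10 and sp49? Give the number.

5

The MRCA of sp10 and sp49 is the node subtending (((sp18,sp59),sp49),(sp11,sp10)).
That clade contains 5 terminal taxa: sp10, sp11, sp18, sp49, sp59.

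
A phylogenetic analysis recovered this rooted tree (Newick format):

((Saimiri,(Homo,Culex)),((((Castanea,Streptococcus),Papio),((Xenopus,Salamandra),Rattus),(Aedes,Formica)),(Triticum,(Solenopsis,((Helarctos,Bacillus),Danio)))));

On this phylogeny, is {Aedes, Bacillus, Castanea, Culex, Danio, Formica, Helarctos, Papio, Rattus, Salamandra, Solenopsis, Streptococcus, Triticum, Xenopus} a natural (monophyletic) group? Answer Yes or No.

The MRCA of the listed taxa is the root, so the smallest clade containing them is the whole tree.
That clade also contains Homo, Saimiri, which are not in the proposed group, so the group is not monophyletic.

No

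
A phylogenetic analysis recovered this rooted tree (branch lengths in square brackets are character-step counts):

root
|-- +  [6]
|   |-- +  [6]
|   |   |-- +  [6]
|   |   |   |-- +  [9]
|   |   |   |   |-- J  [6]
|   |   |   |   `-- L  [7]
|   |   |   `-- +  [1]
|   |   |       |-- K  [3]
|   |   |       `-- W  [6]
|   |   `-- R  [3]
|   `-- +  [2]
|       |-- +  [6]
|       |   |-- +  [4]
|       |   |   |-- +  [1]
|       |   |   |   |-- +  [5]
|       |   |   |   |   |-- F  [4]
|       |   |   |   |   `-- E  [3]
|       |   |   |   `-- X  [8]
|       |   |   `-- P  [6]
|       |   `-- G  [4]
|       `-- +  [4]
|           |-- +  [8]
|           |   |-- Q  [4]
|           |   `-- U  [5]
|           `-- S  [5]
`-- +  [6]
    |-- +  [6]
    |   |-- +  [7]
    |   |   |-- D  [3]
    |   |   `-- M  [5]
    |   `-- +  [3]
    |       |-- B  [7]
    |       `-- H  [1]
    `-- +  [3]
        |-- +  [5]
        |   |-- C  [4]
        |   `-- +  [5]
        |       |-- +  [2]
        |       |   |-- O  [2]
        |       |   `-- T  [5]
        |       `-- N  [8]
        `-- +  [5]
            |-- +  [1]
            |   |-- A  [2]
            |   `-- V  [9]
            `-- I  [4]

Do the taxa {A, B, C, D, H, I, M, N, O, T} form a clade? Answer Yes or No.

The MRCA of the listed taxa subtends (((D,M),(B,H)),((C,((O,T),N)),((A,V),I))).
That clade also contains V, which is not in the proposed group, so the group is not monophyletic.

No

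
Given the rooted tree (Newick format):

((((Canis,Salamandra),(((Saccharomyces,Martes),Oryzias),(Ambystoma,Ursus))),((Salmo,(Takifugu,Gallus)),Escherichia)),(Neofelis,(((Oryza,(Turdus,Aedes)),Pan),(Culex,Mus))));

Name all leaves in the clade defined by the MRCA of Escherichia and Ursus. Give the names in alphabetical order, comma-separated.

Ambystoma, Canis, Escherichia, Gallus, Martes, Oryzias, Saccharomyces, Salamandra, Salmo, Takifugu, Ursus

Tracing Escherichia: it sits inside ((Salmo,(Takifugu,Gallus)),Escherichia).
Tracing Ursus: it sits inside (Ambystoma,Ursus).
The smallest clade enclosing both is (((Canis,Salamandra),(((Saccharomyces,Martes),Oryzias),(Ambystoma,Ursus))),((Salmo,(Takifugu,Gallus)),Escherichia)); the answer is its 11 terminal taxa in alphabetical order.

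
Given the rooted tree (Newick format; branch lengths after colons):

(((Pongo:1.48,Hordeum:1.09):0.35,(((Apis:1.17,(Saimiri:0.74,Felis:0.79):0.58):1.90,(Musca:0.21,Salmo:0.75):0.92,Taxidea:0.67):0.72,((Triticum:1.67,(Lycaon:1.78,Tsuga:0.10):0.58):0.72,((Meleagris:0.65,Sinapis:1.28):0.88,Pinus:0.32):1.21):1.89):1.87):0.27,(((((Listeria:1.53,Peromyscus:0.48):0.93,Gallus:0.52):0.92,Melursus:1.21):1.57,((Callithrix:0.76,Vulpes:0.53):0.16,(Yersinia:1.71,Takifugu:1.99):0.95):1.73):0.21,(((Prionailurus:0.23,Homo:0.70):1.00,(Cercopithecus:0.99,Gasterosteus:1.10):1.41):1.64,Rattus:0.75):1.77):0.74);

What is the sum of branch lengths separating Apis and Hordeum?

7.10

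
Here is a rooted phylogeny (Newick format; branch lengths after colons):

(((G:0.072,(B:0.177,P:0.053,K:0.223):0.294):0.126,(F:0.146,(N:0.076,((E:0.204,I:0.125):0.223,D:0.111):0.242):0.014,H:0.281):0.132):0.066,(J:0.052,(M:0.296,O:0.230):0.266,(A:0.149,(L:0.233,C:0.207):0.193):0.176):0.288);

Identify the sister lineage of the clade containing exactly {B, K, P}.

The clade containing exactly {B, K, P} attaches to the tree at the node subtending (G,(B,P,K)).
The other lineage descending from that same node — the sister group — is the single tip G.

G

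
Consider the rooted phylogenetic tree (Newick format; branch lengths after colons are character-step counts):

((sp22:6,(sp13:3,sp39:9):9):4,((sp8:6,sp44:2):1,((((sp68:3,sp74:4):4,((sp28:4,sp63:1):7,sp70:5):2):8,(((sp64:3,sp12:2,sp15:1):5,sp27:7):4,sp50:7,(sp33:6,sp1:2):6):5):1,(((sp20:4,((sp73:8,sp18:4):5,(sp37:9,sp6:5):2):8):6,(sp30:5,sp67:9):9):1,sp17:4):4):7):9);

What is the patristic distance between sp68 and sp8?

30

The path runs sp68 → … → MRCA → … → sp8; the MRCA is the node subtending ((sp8,sp44),((((sp68,sp74),((sp28,sp63),sp70)),(((sp64,sp12,sp15),sp27),sp50,(sp33,sp1))),(((sp20,((sp73,sp18),(sp37,sp6))),(sp30,sp67)),sp17))).
Branch lengths along that path: 3 + 4 + 8 + 1 + 7 + 1 + 6 = 30.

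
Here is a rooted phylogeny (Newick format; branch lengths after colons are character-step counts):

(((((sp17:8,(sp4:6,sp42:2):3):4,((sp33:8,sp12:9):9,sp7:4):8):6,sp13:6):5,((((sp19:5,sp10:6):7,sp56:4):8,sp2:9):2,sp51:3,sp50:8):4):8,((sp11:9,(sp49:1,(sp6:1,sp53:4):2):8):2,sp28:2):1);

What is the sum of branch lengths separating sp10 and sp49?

47

The path runs sp10 → … → MRCA → … → sp49; the MRCA is the root of the tree.
Branch lengths along that path: 6 + 7 + 8 + 2 + 4 + 8 + 1 + 2 + 8 + 1 = 47.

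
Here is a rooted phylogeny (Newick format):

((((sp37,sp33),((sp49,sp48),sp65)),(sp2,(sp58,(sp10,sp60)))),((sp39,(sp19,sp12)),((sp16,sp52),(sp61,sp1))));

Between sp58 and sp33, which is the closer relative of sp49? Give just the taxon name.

sp33

The MRCA of sp49 and sp33 subtends ((sp37,sp33),((sp49,sp48),sp65)) (5 taxa).
The MRCA of sp49 and sp58 subtends (((sp37,sp33),((sp49,sp48),sp65)),(sp2,(sp58,(sp10,sp60)))) (9 taxa).
The first is nested inside the second, so sp49 shares a more recent common ancestor with sp33.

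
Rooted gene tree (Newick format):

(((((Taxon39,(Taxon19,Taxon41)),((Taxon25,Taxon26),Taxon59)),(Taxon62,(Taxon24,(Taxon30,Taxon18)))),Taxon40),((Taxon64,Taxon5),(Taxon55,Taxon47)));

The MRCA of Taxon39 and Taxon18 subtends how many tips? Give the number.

10

The MRCA of Taxon39 and Taxon18 is the node subtending (((Taxon39,(Taxon19,Taxon41)),((Taxon25,Taxon26),Taxon59)),(Taxon62,(Taxon24,(Taxon30,Taxon18)))).
That clade contains 10 terminal taxa: Taxon18, Taxon19, Taxon24, Taxon25, Taxon26, Taxon30, Taxon39, Taxon41, Taxon59, Taxon62.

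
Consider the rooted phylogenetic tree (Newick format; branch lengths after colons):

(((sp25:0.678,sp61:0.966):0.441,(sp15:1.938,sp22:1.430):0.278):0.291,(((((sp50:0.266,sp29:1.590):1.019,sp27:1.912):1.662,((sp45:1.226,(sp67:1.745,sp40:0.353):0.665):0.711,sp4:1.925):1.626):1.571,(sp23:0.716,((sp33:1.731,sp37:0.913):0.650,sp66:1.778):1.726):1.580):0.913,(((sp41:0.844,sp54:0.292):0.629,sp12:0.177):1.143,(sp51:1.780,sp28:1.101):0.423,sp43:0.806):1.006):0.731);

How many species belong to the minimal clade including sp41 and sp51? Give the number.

6

The MRCA of sp41 and sp51 is the node subtending (((sp41,sp54),sp12),(sp51,sp28),sp43).
That clade contains 6 terminal taxa: sp12, sp28, sp41, sp43, sp51, sp54.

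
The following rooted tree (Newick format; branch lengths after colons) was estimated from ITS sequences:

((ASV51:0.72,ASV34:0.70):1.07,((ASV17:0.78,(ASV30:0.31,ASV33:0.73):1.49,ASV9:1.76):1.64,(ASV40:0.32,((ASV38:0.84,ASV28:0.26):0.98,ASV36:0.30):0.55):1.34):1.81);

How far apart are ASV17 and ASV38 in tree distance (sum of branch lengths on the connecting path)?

6.13

The path runs ASV17 → … → MRCA → … → ASV38; the MRCA is the node subtending ((ASV17,(ASV30,ASV33),ASV9),(ASV40,((ASV38,ASV28),ASV36))).
Branch lengths along that path: 0.78 + 1.64 + 1.34 + 0.55 + 0.98 + 0.84 = 6.13.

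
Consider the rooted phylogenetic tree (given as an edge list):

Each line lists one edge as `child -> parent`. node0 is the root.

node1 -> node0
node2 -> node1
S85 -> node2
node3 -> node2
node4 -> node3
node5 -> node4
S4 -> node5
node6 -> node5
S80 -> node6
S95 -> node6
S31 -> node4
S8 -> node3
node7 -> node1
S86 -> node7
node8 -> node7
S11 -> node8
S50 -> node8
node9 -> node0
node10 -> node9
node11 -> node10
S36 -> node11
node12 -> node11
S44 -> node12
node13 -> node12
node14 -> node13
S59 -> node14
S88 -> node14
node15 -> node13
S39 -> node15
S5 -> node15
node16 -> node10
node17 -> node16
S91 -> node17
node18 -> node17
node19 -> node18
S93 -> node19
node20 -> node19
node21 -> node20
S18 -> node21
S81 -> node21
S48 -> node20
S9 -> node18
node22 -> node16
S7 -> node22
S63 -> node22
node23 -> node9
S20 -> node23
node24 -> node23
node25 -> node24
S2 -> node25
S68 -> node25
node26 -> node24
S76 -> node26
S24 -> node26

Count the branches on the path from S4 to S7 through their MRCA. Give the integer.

11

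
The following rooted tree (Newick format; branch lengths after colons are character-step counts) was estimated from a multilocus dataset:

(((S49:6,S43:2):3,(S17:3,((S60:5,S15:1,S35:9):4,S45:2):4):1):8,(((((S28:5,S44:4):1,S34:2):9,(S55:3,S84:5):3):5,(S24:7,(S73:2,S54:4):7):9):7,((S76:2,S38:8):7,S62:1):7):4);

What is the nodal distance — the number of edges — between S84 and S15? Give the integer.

10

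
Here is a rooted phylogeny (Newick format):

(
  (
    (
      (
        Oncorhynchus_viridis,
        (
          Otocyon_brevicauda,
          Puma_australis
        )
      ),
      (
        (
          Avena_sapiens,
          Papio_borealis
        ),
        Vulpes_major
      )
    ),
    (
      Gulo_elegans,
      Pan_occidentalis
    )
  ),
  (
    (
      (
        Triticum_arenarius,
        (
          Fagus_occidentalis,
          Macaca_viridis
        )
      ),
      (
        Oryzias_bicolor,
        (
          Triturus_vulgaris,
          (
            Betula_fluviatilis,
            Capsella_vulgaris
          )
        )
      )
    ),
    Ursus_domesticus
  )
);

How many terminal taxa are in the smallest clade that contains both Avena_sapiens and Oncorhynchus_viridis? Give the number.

The MRCA of Avena_sapiens and Oncorhynchus_viridis is the node subtending ((Oncorhynchus_viridis,(Otocyon_brevicauda,Puma_australis)),((Avena_sapiens,Papio_borealis),Vulpes_major)).
That clade contains 6 terminal taxa: Avena_sapiens, Oncorhynchus_viridis, Otocyon_brevicauda, Papio_borealis, Puma_australis, Vulpes_major.

6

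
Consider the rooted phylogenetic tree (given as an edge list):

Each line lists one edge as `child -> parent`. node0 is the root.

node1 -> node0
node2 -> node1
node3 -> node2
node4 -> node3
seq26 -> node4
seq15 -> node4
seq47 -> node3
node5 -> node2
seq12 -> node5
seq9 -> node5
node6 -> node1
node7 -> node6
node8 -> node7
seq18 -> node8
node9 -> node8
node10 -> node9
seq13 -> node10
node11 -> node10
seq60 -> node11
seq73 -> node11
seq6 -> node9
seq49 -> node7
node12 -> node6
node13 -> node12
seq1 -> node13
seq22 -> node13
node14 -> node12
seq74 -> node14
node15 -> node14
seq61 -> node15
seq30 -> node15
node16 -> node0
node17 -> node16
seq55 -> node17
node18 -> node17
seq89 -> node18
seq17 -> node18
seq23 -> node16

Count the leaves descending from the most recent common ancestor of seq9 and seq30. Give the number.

16

The MRCA of seq9 and seq30 is the node subtending ((((seq26,seq15),seq47),(seq12,seq9)),(((seq18,((seq13,(seq60,seq73)),seq6)),seq49),((seq1,seq22),(seq74,(seq61,seq30))))).
That clade contains 16 terminal taxa: seq1, seq12, seq13, seq15, seq18, seq22, seq26, seq30, seq47, seq49, seq6, seq60, seq61, seq73, seq74, seq9.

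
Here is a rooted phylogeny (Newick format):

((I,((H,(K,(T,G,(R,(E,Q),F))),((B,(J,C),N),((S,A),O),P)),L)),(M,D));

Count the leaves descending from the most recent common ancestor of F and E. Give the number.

The MRCA of F and E is the node subtending (R,(E,Q),F).
That clade contains 4 terminal taxa: E, F, Q, R.

4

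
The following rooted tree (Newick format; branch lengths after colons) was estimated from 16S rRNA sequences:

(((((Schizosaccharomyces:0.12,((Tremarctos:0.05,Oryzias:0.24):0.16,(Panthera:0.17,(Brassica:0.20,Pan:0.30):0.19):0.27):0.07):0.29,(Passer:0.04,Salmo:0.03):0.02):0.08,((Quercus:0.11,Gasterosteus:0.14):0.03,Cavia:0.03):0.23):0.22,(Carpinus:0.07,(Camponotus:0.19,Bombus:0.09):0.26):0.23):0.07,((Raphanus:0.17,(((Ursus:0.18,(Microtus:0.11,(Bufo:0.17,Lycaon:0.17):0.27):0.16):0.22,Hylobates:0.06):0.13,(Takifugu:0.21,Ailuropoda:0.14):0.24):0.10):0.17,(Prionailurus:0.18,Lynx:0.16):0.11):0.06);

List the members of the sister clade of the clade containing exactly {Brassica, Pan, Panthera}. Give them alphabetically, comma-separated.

The clade containing exactly {Brassica, Pan, Panthera} attaches to the tree at the node subtending ((Tremarctos,Oryzias),(Panthera,(Brassica,Pan))).
The other lineage descending from that same node — the sister group — is (Tremarctos,Oryzias); its 2 tips in alphabetical order are the answer.

Oryzias, Tremarctos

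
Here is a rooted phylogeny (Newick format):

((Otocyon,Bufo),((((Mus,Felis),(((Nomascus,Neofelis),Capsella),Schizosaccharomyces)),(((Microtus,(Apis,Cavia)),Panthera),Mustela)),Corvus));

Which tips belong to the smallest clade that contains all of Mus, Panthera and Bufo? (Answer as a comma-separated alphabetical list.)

Apis, Bufo, Capsella, Cavia, Corvus, Felis, Microtus, Mus, Mustela, Neofelis, Nomascus, Otocyon, Panthera, Schizosaccharomyces

Tracing Mus: it sits inside (Mus,Felis).
Tracing Panthera: it sits inside ((Microtus,(Apis,Cavia)),Panthera).
Tracing Bufo: it sits inside (Otocyon,Bufo).
The smallest clade enclosing all 3 is the whole tree (their MRCA is the root), so the answer is all 14 tips in alphabetical order.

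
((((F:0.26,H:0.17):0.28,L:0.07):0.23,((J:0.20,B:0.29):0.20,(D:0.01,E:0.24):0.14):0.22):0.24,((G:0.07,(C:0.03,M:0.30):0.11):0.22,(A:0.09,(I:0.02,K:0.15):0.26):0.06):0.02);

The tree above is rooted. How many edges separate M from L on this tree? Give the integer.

The MRCA of M and L is the root of the tree.
From M up to that node: 4 branches. From L up to the same node: 3 branches. Total: 4 + 3 = 7.

7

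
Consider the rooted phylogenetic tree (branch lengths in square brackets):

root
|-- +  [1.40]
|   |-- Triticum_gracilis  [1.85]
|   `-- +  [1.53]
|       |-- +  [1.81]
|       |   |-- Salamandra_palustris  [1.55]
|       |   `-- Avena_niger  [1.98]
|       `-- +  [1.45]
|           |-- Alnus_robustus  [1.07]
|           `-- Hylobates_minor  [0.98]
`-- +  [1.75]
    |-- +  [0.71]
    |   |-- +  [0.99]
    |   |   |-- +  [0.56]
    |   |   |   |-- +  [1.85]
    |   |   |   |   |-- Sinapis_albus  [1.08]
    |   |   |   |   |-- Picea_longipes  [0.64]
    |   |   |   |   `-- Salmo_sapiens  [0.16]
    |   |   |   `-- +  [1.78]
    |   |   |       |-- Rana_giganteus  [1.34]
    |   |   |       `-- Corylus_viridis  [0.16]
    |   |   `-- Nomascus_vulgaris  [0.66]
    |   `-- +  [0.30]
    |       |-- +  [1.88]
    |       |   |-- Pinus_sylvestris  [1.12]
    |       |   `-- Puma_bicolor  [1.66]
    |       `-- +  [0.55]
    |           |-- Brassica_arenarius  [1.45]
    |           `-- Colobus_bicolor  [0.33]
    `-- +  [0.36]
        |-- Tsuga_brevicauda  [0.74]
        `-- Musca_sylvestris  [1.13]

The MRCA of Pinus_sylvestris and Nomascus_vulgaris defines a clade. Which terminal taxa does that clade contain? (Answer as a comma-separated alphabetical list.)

Brassica_arenarius, Colobus_bicolor, Corylus_viridis, Nomascus_vulgaris, Picea_longipes, Pinus_sylvestris, Puma_bicolor, Rana_giganteus, Salmo_sapiens, Sinapis_albus

Tracing Pinus_sylvestris: it sits inside (Pinus_sylvestris,Puma_bicolor).
Tracing Nomascus_vulgaris: it sits inside (((Sinapis_albus,Picea_longipes,Salmo_sapiens),(Rana_giganteus,Corylus_viridis)),Nomascus_vulgaris).
The smallest clade enclosing both is ((((Sinapis_albus,Picea_longipes,Salmo_sapiens),(Rana_giganteus,Corylus_viridis)),Nomascus_vulgaris),((Pinus_sylvestris,Puma_bicolor),(Brassica_arenarius,Colobus_bicolor))); the answer is its 10 terminal taxa in alphabetical order.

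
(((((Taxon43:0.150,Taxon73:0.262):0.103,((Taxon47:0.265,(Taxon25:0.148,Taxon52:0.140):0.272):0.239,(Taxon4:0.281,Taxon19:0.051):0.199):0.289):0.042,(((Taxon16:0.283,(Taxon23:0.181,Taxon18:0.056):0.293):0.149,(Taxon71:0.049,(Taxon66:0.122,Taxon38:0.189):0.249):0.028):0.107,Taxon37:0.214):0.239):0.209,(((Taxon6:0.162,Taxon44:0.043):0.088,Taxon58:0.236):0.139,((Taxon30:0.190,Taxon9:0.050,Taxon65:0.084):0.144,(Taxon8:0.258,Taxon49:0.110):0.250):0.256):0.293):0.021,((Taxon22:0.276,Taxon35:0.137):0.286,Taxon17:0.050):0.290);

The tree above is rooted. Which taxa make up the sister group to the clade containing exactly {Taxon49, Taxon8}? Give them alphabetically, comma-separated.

The clade containing exactly {Taxon49, Taxon8} attaches to the tree at the node subtending ((Taxon30,Taxon9,Taxon65),(Taxon8,Taxon49)).
The other lineage descending from that same node — the sister group — is (Taxon30,Taxon9,Taxon65); its 3 tips in alphabetical order are the answer.

Taxon30, Taxon65, Taxon9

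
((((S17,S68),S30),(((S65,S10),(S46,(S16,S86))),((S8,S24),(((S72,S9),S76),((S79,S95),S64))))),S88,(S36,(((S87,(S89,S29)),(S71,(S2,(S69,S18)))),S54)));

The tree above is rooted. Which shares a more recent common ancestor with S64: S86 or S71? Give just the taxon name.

S86

The MRCA of S64 and S86 subtends (((S65,S10),(S46,(S16,S86))),((S8,S24),(((S72,S9),S76),((S79,S95),S64)))) (13 taxa).
The MRCA of S64 and S71 is the root, subtending the entire tree (26 taxa).
The first is nested inside the second, so S64 shares a more recent common ancestor with S86.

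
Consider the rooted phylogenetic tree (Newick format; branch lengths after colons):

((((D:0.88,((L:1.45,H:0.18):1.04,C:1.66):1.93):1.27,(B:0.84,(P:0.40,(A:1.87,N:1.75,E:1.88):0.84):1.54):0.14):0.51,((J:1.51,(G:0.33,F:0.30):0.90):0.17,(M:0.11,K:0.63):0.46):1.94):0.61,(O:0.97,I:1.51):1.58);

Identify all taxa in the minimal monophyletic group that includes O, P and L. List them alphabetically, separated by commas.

A, B, C, D, E, F, G, H, I, J, K, L, M, N, O, P

Tracing O: it sits inside (O,I).
Tracing P: it sits inside (P,(A,N,E)).
Tracing L: it sits inside (L,H).
The smallest clade enclosing all 3 is the whole tree (their MRCA is the root), so the answer is all 16 tips in alphabetical order.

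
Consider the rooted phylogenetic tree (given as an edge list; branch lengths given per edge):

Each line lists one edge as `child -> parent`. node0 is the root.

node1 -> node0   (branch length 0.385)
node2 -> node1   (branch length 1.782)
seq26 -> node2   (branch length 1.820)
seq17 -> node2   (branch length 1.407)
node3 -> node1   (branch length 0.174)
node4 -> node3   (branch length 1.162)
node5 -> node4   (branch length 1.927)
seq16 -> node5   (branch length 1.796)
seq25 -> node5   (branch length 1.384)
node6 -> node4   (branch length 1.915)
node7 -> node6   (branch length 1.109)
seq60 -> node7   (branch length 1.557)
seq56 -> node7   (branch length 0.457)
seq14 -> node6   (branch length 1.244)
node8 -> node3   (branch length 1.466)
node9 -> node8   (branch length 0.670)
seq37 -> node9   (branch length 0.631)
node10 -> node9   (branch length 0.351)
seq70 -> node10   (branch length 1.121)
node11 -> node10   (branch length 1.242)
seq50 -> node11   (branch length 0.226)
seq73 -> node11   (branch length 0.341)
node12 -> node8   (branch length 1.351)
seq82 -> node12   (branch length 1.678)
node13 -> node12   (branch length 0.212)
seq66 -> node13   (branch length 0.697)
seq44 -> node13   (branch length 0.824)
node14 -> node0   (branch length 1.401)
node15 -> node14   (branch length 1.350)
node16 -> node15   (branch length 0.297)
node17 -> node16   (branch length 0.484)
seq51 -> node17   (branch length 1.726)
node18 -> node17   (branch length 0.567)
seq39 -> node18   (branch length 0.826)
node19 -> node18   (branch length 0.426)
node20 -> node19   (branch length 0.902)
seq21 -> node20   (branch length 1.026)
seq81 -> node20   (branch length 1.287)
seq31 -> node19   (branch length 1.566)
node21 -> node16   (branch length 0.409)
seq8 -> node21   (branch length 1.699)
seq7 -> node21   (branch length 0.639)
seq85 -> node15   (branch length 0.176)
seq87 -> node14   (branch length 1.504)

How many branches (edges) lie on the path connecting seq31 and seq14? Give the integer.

The MRCA of seq31 and seq14 is the root of the tree.
From seq31 up to that node: 7 branches. From seq14 up to the same node: 5 branches. Total: 7 + 5 = 12.

12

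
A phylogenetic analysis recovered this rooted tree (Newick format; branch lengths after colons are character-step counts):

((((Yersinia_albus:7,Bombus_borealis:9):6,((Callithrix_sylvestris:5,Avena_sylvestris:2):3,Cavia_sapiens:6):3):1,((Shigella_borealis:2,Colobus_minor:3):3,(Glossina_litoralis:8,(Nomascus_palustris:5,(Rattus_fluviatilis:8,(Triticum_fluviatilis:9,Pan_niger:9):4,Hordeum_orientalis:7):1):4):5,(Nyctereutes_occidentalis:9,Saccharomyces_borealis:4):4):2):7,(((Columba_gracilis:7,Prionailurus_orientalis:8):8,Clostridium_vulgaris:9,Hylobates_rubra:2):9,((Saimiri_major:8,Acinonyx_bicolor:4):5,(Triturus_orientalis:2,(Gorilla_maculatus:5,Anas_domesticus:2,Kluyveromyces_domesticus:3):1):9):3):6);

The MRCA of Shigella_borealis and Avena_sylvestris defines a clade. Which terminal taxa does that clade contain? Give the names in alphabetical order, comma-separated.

Avena_sylvestris, Bombus_borealis, Callithrix_sylvestris, Cavia_sapiens, Colobus_minor, Glossina_litoralis, Hordeum_orientalis, Nomascus_palustris, Nyctereutes_occidentalis, Pan_niger, Rattus_fluviatilis, Saccharomyces_borealis, Shigella_borealis, Triticum_fluviatilis, Yersinia_albus

Tracing Shigella_borealis: it sits inside (Shigella_borealis,Colobus_minor).
Tracing Avena_sylvestris: it sits inside (Callithrix_sylvestris,Avena_sylvestris).
The smallest clade enclosing both is (((Yersinia_albus,Bombus_borealis),((Callithrix_sylvestris,Avena_sylvestris),Cavia_sapiens)),((Shigella_borealis,Colobus_minor),(Glossina_litoralis,(Nomascus_palustris,(Rattus_fluviatilis,(Triticum_fluviatilis,Pan_niger),Hordeum_orientalis))),(Nyctereutes_occidentalis,Saccharomyces_borealis))); the answer is its 15 terminal taxa in alphabetical order.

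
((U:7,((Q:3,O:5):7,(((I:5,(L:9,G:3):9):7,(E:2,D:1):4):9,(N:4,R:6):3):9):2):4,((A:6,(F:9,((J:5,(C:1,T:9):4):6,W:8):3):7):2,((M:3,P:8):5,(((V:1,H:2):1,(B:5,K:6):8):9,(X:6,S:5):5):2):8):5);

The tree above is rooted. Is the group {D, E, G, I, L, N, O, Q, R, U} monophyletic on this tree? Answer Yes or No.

The most recent common ancestor of these taxa subtends (U,((Q,O),(((I,(L,G)),(E,D)),(N,R)))).
That clade has exactly 10 tips — every listed taxon and nothing else — so the group is monophyletic.

Yes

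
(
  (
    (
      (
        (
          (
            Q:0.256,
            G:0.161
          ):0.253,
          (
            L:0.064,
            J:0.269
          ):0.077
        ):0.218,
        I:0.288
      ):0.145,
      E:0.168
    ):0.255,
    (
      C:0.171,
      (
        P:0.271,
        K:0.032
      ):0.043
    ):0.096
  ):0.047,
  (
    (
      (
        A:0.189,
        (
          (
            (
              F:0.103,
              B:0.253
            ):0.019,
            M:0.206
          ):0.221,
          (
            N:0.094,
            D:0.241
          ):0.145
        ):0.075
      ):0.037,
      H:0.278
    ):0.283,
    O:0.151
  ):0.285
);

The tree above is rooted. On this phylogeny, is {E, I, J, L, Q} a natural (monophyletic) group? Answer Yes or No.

No

The MRCA of the listed taxa subtends ((((Q,G),(L,J)),I),E).
That clade also contains G, which is not in the proposed group, so the group is not monophyletic.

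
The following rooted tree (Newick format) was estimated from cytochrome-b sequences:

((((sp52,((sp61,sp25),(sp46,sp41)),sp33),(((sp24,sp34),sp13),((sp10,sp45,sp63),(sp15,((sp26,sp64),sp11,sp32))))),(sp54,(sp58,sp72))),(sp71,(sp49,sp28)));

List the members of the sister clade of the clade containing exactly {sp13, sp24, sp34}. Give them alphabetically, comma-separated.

sp10, sp11, sp15, sp26, sp32, sp45, sp63, sp64

The clade containing exactly {sp13, sp24, sp34} attaches to the tree at the node subtending (((sp24,sp34),sp13),((sp10,sp45,sp63),(sp15,((sp26,sp64),sp11,sp32)))).
The other lineage descending from that same node — the sister group — is ((sp10,sp45,sp63),(sp15,((sp26,sp64),sp11,sp32))); its 8 tips in alphabetical order are the answer.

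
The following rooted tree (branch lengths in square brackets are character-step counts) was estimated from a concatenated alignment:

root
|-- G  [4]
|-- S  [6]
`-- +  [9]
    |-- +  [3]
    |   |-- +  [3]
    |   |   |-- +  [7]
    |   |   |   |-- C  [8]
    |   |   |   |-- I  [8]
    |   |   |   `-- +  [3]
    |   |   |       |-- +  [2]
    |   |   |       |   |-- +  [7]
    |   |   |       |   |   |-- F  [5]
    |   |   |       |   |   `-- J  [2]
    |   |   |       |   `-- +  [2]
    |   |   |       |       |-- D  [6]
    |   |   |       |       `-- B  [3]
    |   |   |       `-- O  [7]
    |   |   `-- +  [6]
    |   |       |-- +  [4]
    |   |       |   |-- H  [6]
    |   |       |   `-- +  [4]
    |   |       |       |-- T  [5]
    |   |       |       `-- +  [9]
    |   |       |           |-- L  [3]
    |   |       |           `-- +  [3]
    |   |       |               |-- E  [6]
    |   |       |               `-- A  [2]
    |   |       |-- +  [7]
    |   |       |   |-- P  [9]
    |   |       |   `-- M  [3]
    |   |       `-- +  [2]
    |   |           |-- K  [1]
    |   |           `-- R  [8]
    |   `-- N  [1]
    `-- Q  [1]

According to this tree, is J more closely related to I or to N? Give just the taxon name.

I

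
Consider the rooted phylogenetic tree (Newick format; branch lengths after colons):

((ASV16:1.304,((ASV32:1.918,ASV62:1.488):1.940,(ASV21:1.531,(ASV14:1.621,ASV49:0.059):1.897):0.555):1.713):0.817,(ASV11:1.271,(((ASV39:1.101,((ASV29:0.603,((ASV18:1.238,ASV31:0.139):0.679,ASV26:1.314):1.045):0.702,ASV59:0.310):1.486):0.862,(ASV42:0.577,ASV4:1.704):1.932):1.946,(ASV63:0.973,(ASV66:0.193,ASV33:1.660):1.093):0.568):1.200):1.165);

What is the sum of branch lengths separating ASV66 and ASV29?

The path runs ASV66 → … → MRCA → … → ASV29; the MRCA is the node subtending (((ASV39,((ASV29,((ASV18,ASV31),ASV26)),ASV59)),(ASV42,ASV4)),(ASV63,(ASV66,ASV33))).
Branch lengths along that path: 0.193 + 1.093 + 0.568 + 1.946 + 0.862 + 1.486 + 0.702 + 0.603 = 7.453.

7.453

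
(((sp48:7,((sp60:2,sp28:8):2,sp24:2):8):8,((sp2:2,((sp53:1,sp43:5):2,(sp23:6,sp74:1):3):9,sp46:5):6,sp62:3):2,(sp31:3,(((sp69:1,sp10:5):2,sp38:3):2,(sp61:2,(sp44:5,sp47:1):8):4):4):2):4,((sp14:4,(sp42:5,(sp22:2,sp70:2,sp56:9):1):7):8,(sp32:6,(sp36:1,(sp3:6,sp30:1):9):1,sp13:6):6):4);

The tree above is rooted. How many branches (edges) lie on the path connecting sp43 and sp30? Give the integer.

11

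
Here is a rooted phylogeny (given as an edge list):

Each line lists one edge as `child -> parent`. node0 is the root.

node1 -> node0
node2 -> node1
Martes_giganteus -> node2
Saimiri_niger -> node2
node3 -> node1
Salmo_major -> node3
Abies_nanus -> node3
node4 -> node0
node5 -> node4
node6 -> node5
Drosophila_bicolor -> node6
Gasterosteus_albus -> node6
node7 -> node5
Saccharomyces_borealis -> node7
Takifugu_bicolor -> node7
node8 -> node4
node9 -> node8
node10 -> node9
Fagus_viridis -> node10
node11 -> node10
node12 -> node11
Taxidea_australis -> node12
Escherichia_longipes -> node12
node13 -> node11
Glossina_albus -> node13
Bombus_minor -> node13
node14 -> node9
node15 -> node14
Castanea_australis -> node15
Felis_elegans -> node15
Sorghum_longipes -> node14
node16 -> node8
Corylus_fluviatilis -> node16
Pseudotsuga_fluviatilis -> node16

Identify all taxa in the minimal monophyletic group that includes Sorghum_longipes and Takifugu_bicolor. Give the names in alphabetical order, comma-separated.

Bombus_minor, Castanea_australis, Corylus_fluviatilis, Drosophila_bicolor, Escherichia_longipes, Fagus_viridis, Felis_elegans, Gasterosteus_albus, Glossina_albus, Pseudotsuga_fluviatilis, Saccharomyces_borealis, Sorghum_longipes, Takifugu_bicolor, Taxidea_australis

Tracing Sorghum_longipes: it sits inside ((Castanea_australis,Felis_elegans),Sorghum_longipes).
Tracing Takifugu_bicolor: it sits inside (Saccharomyces_borealis,Takifugu_bicolor).
The smallest clade enclosing both is (((Drosophila_bicolor,Gasterosteus_albus),(Saccharomyces_borealis,Takifugu_bicolor)),(((Fagus_viridis,((Taxidea_australis,Escherichia_longipes),(Glossina_albus,Bombus_minor))),((Castanea_australis,Felis_elegans),Sorghum_longipes)),(Corylus_fluviatilis,Pseudotsuga_fluviatilis))); the answer is its 14 terminal taxa in alphabetical order.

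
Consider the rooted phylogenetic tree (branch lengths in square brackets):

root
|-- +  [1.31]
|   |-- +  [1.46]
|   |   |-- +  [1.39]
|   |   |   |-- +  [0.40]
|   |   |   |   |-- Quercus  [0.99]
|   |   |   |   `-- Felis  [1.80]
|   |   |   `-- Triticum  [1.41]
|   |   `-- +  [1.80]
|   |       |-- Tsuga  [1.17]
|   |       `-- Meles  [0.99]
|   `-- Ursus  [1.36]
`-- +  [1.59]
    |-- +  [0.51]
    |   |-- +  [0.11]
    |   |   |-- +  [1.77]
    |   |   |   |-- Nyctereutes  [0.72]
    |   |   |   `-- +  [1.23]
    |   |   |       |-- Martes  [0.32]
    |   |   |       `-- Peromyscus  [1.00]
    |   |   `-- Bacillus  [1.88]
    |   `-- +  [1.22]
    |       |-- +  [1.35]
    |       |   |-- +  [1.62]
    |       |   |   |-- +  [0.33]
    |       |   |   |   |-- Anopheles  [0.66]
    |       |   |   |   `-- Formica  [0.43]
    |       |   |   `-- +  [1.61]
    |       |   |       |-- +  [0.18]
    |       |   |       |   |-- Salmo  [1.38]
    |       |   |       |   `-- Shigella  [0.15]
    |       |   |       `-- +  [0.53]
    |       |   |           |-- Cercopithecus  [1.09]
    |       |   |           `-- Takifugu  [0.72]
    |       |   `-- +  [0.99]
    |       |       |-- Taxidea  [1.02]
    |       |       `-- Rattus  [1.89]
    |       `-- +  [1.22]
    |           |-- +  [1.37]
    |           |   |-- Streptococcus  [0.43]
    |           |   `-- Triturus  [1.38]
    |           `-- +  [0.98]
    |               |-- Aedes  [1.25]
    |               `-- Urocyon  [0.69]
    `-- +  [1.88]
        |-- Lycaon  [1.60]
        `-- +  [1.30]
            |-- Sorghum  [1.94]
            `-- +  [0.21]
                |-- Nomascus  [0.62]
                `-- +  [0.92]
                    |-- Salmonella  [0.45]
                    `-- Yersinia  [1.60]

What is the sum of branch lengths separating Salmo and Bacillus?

9.35

The path runs Salmo → … → MRCA → … → Bacillus; the MRCA is the node subtending (((Nyctereutes,(Martes,Peromyscus)),Bacillus),((((Anopheles,Formica),((Salmo,Shigella),(Cercopithecus,Takifugu))),(Taxidea,Rattus)),((Streptococcus,Triturus),(Aedes,Urocyon)))).
Branch lengths along that path: 1.38 + 0.18 + 1.61 + 1.62 + 1.35 + 1.22 + 0.11 + 1.88 = 9.35.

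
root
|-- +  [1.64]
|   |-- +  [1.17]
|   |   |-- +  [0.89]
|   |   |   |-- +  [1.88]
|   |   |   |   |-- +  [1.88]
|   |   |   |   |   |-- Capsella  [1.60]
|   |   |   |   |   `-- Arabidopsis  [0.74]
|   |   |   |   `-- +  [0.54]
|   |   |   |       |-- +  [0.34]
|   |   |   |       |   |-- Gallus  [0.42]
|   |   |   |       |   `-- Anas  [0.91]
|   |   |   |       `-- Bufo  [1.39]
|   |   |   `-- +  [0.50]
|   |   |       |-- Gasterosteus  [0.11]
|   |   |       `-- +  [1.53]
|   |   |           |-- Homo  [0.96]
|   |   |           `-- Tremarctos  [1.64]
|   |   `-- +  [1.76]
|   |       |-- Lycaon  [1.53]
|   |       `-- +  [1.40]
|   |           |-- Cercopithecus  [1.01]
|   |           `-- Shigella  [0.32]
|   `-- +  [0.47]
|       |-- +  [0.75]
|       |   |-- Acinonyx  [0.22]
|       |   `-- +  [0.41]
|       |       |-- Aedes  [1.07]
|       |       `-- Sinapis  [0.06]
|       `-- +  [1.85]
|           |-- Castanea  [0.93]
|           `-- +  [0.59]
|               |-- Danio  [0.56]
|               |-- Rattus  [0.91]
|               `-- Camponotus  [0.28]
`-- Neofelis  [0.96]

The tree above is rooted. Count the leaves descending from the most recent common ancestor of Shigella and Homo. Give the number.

11

The MRCA of Shigella and Homo is the node subtending ((((Capsella,Arabidopsis),((Gallus,Anas),Bufo)),(Gasterosteus,(Homo,Tremarctos))),(Lycaon,(Cercopithecus,Shigella))).
That clade contains 11 terminal taxa: Anas, Arabidopsis, Bufo, Capsella, Cercopithecus, Gallus, Gasterosteus, Homo, Lycaon, Shigella, Tremarctos.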